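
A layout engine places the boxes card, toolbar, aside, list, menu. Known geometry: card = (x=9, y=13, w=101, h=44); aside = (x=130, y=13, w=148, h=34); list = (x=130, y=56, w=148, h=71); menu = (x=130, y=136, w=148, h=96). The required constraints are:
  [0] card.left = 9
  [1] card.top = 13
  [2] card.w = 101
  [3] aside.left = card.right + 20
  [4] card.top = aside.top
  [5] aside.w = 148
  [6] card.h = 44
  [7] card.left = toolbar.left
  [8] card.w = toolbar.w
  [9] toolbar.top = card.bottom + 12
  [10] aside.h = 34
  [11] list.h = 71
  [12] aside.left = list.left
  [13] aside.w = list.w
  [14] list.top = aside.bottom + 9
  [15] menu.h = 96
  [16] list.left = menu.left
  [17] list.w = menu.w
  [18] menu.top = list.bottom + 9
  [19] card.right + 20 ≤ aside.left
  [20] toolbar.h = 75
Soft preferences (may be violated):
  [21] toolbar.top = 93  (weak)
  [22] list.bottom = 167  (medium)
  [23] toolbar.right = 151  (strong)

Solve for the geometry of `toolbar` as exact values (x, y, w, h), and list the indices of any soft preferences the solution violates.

1. toolbar.x = 9  [card.left = toolbar.left]
2. toolbar.w = 101  [card.w = toolbar.w]
3. toolbar.y = 69  [toolbar.top = card.bottom + 12]
4. toolbar.h = 75  [toolbar.h = 75]

toolbar = (x=9, y=69, w=101, h=75)
violated soft preferences: 21, 22, 23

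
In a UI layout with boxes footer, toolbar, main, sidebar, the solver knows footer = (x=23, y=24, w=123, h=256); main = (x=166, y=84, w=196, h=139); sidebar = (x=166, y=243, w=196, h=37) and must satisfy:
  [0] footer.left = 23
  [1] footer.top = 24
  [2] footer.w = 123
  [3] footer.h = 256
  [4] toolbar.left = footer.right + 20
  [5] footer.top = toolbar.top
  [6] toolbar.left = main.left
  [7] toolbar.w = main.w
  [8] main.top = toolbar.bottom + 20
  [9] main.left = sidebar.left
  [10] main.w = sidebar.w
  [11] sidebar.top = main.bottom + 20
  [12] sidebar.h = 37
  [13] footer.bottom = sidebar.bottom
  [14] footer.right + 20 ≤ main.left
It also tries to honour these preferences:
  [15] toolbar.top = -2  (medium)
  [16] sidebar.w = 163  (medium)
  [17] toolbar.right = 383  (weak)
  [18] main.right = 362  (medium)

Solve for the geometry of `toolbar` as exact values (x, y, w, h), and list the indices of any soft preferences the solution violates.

1. toolbar.x = 166  [toolbar.left = footer.right + 20]
2. toolbar.y = 24  [footer.top = toolbar.top]
3. toolbar.w = 196  [toolbar.w = main.w]
4. toolbar.h = 40  [main.top = toolbar.bottom + 20]

toolbar = (x=166, y=24, w=196, h=40)
violated soft preferences: 15, 16, 17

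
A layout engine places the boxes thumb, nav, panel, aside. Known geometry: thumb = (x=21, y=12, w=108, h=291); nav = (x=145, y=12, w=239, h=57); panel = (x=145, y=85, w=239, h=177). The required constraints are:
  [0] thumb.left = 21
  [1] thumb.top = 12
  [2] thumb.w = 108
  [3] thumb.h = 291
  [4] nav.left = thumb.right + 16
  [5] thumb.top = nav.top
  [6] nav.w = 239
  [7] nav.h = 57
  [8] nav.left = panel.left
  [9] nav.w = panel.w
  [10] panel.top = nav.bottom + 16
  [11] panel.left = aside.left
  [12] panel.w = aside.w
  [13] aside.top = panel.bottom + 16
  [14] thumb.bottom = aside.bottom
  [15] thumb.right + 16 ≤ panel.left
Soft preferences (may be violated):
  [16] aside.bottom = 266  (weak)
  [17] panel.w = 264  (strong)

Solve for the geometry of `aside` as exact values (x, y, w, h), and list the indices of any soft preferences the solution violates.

aside = (x=145, y=278, w=239, h=25)
violated soft preferences: 16, 17

1. aside.x = 145  [panel.left = aside.left]
2. aside.w = 239  [panel.w = aside.w]
3. aside.y = 278  [aside.top = panel.bottom + 16]
4. aside.h = 25  [thumb.bottom = aside.bottom]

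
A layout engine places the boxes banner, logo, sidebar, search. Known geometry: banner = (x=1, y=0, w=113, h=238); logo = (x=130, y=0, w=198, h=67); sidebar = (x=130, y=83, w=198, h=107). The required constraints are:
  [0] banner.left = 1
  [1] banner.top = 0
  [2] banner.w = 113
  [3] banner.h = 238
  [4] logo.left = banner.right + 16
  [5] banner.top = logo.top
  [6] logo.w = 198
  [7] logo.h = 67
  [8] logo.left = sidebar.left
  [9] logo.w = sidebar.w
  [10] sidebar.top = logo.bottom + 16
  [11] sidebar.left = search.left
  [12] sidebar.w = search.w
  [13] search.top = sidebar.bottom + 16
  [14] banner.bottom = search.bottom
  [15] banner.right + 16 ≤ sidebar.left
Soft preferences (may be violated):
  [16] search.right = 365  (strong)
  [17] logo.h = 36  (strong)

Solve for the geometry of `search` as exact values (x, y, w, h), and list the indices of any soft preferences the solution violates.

1. search.x = 130  [sidebar.left = search.left]
2. search.w = 198  [sidebar.w = search.w]
3. search.y = 206  [search.top = sidebar.bottom + 16]
4. search.h = 32  [banner.bottom = search.bottom]

search = (x=130, y=206, w=198, h=32)
violated soft preferences: 16, 17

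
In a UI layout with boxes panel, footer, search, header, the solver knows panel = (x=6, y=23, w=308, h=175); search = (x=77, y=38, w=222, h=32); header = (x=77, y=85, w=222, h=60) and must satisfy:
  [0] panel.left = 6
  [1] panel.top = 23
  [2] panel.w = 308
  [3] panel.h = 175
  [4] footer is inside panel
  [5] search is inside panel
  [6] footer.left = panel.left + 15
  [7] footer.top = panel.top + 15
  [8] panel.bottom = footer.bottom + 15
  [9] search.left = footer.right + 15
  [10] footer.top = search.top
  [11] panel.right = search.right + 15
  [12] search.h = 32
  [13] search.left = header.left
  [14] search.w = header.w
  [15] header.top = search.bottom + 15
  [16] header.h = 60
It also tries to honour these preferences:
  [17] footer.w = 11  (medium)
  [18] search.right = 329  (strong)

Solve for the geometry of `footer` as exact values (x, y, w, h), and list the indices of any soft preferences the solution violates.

footer = (x=21, y=38, w=41, h=145)
violated soft preferences: 17, 18

1. footer.x = 21  [footer.left = panel.left + 15]
2. footer.y = 38  [footer.top = panel.top + 15]
3. footer.h = 145  [panel.bottom = footer.bottom + 15]
4. footer.w = 41  [search.left = footer.right + 15]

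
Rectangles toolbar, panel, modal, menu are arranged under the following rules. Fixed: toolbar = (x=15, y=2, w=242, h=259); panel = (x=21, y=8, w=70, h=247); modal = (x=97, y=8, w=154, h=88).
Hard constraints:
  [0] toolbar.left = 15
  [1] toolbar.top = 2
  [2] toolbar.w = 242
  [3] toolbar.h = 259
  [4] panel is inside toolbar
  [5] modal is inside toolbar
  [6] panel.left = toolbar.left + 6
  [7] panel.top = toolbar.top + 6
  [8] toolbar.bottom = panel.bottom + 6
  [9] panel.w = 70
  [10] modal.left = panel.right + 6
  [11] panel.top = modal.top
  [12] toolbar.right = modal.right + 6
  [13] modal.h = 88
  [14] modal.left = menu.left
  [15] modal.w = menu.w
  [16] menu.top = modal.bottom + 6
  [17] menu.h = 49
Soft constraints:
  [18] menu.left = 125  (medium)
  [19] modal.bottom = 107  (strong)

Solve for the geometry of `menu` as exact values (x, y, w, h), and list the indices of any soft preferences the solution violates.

menu = (x=97, y=102, w=154, h=49)
violated soft preferences: 18, 19

1. menu.x = 97  [modal.left = menu.left]
2. menu.w = 154  [modal.w = menu.w]
3. menu.y = 102  [menu.top = modal.bottom + 6]
4. menu.h = 49  [menu.h = 49]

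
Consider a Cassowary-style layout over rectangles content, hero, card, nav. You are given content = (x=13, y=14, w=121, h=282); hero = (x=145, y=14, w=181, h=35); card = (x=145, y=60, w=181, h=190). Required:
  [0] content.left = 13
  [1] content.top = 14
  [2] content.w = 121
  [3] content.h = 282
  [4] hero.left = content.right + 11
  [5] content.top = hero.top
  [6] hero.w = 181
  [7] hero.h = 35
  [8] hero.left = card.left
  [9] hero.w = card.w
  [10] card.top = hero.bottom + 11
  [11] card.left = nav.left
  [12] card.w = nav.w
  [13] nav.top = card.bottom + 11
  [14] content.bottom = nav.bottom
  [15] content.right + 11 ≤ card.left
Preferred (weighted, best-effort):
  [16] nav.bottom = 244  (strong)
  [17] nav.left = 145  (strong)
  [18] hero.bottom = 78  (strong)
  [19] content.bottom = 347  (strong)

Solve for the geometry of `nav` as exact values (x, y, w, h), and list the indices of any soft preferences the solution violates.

1. nav.x = 145  [card.left = nav.left]
2. nav.w = 181  [card.w = nav.w]
3. nav.y = 261  [nav.top = card.bottom + 11]
4. nav.h = 35  [content.bottom = nav.bottom]

nav = (x=145, y=261, w=181, h=35)
violated soft preferences: 16, 18, 19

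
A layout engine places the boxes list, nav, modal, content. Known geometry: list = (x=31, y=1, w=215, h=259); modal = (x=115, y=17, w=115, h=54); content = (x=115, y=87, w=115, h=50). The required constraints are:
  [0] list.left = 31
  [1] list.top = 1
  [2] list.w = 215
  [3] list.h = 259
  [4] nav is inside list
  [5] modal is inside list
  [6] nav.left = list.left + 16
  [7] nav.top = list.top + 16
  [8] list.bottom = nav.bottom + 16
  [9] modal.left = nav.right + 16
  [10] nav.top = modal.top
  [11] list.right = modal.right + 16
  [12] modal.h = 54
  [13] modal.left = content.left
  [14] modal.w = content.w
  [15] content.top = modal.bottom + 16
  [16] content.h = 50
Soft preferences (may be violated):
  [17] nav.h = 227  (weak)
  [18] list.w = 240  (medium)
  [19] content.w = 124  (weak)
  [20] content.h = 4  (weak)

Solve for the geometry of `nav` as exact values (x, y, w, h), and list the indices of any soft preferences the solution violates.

nav = (x=47, y=17, w=52, h=227)
violated soft preferences: 18, 19, 20

1. nav.x = 47  [nav.left = list.left + 16]
2. nav.y = 17  [nav.top = list.top + 16]
3. nav.h = 227  [list.bottom = nav.bottom + 16]
4. nav.w = 52  [modal.left = nav.right + 16]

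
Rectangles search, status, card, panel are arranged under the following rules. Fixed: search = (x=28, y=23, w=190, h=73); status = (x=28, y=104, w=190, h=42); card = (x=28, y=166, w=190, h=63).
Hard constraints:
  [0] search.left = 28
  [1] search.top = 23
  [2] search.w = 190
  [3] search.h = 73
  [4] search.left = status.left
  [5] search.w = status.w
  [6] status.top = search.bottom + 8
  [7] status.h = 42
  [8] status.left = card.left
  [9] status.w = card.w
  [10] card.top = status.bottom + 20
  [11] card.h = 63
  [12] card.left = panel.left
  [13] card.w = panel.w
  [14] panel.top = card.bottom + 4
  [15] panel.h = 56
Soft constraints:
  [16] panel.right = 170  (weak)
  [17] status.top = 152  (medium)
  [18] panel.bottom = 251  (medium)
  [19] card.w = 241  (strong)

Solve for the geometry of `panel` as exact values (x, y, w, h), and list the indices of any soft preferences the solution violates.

panel = (x=28, y=233, w=190, h=56)
violated soft preferences: 16, 17, 18, 19

1. panel.x = 28  [card.left = panel.left]
2. panel.w = 190  [card.w = panel.w]
3. panel.y = 233  [panel.top = card.bottom + 4]
4. panel.h = 56  [panel.h = 56]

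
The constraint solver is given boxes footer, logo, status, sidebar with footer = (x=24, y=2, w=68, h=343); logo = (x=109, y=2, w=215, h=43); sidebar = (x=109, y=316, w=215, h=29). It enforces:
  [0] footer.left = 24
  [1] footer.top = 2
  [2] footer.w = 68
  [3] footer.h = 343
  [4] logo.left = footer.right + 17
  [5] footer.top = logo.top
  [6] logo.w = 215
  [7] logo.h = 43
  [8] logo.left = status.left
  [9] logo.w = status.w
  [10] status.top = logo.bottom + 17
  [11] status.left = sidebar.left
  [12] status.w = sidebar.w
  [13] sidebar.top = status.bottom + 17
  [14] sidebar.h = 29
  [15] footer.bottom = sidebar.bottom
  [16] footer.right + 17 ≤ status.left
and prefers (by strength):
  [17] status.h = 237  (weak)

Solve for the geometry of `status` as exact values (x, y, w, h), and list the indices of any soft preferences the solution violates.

1. status.x = 109  [logo.left = status.left]
2. status.w = 215  [logo.w = status.w]
3. status.y = 62  [status.top = logo.bottom + 17]
4. status.h = 237  [sidebar.top = status.bottom + 17]

status = (x=109, y=62, w=215, h=237)
violated soft preferences: none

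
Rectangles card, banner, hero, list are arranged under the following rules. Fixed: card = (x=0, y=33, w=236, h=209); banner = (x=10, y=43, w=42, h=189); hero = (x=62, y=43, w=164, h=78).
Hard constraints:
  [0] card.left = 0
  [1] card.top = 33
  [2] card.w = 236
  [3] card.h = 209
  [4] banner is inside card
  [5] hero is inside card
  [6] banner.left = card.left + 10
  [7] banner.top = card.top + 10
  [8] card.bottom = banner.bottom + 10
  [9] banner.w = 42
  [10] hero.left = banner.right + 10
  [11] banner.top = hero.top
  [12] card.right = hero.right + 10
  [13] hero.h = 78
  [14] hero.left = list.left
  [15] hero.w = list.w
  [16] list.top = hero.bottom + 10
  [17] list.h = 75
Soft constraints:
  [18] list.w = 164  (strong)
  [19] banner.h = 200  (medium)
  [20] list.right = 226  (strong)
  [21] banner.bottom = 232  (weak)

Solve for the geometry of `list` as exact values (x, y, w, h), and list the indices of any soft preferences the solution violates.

list = (x=62, y=131, w=164, h=75)
violated soft preferences: 19

1. list.x = 62  [hero.left = list.left]
2. list.w = 164  [hero.w = list.w]
3. list.y = 131  [list.top = hero.bottom + 10]
4. list.h = 75  [list.h = 75]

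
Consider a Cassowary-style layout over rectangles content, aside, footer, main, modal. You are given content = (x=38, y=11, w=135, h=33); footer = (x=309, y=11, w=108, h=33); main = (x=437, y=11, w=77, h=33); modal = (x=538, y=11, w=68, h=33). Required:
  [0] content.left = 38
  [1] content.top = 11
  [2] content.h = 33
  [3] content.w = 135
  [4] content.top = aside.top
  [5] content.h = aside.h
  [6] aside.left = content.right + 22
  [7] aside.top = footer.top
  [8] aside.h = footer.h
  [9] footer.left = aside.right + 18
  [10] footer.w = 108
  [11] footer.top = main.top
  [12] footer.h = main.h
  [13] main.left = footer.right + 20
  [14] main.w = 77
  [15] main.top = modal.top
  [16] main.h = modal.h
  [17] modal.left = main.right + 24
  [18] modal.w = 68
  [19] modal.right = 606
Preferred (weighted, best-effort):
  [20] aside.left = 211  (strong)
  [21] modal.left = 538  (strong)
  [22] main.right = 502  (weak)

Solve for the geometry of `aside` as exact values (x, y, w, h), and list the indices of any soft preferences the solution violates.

1. aside.y = 11  [content.top = aside.top]
2. aside.h = 33  [content.h = aside.h]
3. aside.x = 195  [aside.left = content.right + 22]
4. aside.w = 96  [footer.left = aside.right + 18]

aside = (x=195, y=11, w=96, h=33)
violated soft preferences: 20, 22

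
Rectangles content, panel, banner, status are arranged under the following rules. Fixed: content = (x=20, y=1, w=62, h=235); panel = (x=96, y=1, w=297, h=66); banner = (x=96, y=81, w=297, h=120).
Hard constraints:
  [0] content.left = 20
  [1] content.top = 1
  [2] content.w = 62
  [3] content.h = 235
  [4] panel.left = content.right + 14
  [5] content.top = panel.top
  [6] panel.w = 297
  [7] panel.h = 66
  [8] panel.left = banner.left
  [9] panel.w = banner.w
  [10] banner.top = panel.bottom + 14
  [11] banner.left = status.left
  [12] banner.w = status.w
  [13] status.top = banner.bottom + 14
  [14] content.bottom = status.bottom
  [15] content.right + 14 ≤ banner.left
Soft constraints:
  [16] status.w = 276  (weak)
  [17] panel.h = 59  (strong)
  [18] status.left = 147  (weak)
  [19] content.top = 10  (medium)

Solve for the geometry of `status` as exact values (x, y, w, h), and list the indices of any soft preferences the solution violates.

1. status.x = 96  [banner.left = status.left]
2. status.w = 297  [banner.w = status.w]
3. status.y = 215  [status.top = banner.bottom + 14]
4. status.h = 21  [content.bottom = status.bottom]

status = (x=96, y=215, w=297, h=21)
violated soft preferences: 16, 17, 18, 19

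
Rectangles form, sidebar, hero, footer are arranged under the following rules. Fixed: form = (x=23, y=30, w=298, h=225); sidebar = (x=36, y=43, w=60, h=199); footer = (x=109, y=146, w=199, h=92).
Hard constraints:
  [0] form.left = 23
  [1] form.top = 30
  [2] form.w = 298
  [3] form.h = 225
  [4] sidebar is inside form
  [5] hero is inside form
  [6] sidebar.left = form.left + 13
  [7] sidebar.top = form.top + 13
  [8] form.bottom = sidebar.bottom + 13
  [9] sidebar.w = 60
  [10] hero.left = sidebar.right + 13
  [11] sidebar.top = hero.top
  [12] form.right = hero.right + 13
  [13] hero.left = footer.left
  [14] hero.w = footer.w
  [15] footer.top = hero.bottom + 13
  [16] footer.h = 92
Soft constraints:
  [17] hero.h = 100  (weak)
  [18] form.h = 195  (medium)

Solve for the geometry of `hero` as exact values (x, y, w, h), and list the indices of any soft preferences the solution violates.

1. hero.x = 109  [hero.left = sidebar.right + 13]
2. hero.y = 43  [sidebar.top = hero.top]
3. hero.w = 199  [form.right = hero.right + 13]
4. hero.h = 90  [footer.top = hero.bottom + 13]

hero = (x=109, y=43, w=199, h=90)
violated soft preferences: 17, 18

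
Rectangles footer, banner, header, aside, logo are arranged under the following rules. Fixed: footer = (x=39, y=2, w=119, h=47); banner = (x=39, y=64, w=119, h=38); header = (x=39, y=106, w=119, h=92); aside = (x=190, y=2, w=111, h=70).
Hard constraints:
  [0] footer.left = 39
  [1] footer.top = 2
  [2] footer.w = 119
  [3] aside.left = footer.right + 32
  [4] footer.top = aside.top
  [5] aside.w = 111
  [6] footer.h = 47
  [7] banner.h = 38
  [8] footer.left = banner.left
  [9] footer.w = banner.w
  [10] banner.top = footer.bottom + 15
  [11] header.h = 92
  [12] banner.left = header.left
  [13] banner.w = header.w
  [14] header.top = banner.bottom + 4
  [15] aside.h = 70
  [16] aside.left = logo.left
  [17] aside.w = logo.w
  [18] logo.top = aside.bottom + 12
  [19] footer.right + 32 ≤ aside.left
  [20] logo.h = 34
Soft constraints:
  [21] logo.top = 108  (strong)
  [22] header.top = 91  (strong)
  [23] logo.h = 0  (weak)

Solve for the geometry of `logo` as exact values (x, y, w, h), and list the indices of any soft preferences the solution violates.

logo = (x=190, y=84, w=111, h=34)
violated soft preferences: 21, 22, 23

1. logo.x = 190  [aside.left = logo.left]
2. logo.w = 111  [aside.w = logo.w]
3. logo.y = 84  [logo.top = aside.bottom + 12]
4. logo.h = 34  [logo.h = 34]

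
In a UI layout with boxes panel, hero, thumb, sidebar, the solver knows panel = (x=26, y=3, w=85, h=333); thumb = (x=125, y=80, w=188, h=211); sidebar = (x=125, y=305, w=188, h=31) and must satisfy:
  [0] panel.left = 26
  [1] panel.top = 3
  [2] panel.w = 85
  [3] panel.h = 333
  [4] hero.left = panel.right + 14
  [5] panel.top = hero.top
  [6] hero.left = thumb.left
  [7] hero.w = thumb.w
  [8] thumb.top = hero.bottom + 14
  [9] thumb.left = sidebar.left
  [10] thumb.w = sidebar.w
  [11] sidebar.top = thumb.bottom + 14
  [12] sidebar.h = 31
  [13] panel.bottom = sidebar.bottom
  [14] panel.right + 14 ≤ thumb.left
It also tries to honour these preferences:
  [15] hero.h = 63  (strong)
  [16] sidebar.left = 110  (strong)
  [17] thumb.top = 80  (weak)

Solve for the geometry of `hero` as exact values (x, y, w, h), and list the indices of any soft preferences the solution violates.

hero = (x=125, y=3, w=188, h=63)
violated soft preferences: 16

1. hero.x = 125  [hero.left = panel.right + 14]
2. hero.y = 3  [panel.top = hero.top]
3. hero.w = 188  [hero.w = thumb.w]
4. hero.h = 63  [thumb.top = hero.bottom + 14]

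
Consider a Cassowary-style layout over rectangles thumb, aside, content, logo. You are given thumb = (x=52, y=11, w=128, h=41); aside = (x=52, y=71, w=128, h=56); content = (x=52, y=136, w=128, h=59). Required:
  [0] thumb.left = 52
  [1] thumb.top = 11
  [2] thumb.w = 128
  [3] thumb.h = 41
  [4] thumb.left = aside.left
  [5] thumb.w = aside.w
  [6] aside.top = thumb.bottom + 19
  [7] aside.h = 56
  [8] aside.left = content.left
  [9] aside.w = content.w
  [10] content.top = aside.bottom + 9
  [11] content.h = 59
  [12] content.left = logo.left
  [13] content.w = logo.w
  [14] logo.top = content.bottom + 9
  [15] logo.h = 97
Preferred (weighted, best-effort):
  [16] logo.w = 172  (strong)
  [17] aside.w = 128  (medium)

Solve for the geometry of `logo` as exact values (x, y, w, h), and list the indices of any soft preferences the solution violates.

1. logo.x = 52  [content.left = logo.left]
2. logo.w = 128  [content.w = logo.w]
3. logo.y = 204  [logo.top = content.bottom + 9]
4. logo.h = 97  [logo.h = 97]

logo = (x=52, y=204, w=128, h=97)
violated soft preferences: 16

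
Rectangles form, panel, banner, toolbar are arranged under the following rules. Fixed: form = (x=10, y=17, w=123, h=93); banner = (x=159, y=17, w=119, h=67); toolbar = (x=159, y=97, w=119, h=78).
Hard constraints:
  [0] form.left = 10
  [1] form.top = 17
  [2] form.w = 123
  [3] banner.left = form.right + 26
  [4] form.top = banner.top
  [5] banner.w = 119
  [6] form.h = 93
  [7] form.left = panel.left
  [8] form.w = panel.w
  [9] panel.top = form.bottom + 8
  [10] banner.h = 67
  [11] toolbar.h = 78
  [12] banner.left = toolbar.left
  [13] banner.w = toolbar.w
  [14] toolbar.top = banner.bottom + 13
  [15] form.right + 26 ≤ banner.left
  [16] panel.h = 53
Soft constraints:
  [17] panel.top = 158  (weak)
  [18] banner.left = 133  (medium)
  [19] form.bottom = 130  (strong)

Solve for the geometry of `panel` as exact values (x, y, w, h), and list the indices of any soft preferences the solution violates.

panel = (x=10, y=118, w=123, h=53)
violated soft preferences: 17, 18, 19

1. panel.x = 10  [form.left = panel.left]
2. panel.w = 123  [form.w = panel.w]
3. panel.y = 118  [panel.top = form.bottom + 8]
4. panel.h = 53  [panel.h = 53]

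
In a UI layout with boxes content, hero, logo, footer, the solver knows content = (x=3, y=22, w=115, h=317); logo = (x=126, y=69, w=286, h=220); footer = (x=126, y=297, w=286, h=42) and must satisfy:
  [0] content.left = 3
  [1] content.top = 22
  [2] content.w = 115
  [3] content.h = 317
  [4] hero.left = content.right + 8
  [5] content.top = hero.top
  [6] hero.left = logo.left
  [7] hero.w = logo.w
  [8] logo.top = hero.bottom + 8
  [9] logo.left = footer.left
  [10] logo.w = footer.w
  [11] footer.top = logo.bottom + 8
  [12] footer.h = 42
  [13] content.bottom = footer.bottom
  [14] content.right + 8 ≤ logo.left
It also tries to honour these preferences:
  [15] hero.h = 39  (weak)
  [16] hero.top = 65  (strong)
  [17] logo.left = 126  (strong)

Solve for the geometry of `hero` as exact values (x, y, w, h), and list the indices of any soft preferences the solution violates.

hero = (x=126, y=22, w=286, h=39)
violated soft preferences: 16

1. hero.x = 126  [hero.left = content.right + 8]
2. hero.y = 22  [content.top = hero.top]
3. hero.w = 286  [hero.w = logo.w]
4. hero.h = 39  [logo.top = hero.bottom + 8]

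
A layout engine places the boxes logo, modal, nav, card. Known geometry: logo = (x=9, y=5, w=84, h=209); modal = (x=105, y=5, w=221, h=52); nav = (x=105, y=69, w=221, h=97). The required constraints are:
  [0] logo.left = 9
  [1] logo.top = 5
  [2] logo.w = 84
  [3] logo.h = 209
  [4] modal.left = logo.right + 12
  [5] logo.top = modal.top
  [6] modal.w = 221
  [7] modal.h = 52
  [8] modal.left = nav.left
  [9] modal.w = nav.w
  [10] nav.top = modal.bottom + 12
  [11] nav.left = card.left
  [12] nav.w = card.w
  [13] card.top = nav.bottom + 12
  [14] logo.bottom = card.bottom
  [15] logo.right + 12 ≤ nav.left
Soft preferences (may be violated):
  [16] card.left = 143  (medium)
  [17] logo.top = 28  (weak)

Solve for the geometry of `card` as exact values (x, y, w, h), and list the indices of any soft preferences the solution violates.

card = (x=105, y=178, w=221, h=36)
violated soft preferences: 16, 17

1. card.x = 105  [nav.left = card.left]
2. card.w = 221  [nav.w = card.w]
3. card.y = 178  [card.top = nav.bottom + 12]
4. card.h = 36  [logo.bottom = card.bottom]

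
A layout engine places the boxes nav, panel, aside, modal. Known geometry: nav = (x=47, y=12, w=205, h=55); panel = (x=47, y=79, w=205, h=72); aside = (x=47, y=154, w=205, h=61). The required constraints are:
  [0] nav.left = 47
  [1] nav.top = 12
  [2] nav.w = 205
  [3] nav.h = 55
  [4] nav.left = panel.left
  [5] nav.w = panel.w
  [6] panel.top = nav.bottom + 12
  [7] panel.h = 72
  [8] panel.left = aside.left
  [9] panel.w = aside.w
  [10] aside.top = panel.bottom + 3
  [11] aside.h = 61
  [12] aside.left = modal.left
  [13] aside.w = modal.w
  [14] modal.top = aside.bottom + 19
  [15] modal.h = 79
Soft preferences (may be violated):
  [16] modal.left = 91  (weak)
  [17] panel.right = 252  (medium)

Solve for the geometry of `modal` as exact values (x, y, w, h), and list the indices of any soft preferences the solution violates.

1. modal.x = 47  [aside.left = modal.left]
2. modal.w = 205  [aside.w = modal.w]
3. modal.y = 234  [modal.top = aside.bottom + 19]
4. modal.h = 79  [modal.h = 79]

modal = (x=47, y=234, w=205, h=79)
violated soft preferences: 16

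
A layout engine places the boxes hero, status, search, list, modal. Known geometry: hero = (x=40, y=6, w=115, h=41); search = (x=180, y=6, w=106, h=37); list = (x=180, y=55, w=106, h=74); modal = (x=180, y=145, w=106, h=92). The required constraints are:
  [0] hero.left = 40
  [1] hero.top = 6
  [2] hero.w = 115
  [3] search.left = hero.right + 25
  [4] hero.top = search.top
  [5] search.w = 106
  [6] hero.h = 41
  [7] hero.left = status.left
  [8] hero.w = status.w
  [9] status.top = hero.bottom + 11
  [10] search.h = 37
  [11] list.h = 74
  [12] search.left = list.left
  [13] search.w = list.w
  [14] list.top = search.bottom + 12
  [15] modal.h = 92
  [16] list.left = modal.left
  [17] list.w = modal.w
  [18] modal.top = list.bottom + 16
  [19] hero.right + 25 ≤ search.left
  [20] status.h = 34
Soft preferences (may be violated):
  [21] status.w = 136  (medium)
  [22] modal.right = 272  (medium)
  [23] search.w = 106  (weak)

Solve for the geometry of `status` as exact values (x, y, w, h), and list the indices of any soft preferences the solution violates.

1. status.x = 40  [hero.left = status.left]
2. status.w = 115  [hero.w = status.w]
3. status.y = 58  [status.top = hero.bottom + 11]
4. status.h = 34  [status.h = 34]

status = (x=40, y=58, w=115, h=34)
violated soft preferences: 21, 22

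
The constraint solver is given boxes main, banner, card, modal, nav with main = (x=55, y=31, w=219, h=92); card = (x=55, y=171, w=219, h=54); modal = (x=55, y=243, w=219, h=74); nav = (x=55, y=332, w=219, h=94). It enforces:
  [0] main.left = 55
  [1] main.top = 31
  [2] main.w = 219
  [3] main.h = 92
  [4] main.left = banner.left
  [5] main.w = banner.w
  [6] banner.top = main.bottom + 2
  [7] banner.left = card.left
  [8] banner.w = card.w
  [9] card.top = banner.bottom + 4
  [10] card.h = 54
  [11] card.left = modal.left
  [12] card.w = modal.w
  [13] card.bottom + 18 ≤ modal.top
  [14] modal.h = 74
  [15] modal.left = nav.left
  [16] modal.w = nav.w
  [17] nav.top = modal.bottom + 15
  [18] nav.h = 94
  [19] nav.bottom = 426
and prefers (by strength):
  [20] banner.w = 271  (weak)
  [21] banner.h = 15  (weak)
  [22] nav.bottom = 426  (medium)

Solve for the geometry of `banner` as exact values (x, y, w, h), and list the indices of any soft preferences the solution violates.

1. banner.x = 55  [main.left = banner.left]
2. banner.w = 219  [main.w = banner.w]
3. banner.y = 125  [banner.top = main.bottom + 2]
4. banner.h = 42  [card.top = banner.bottom + 4]

banner = (x=55, y=125, w=219, h=42)
violated soft preferences: 20, 21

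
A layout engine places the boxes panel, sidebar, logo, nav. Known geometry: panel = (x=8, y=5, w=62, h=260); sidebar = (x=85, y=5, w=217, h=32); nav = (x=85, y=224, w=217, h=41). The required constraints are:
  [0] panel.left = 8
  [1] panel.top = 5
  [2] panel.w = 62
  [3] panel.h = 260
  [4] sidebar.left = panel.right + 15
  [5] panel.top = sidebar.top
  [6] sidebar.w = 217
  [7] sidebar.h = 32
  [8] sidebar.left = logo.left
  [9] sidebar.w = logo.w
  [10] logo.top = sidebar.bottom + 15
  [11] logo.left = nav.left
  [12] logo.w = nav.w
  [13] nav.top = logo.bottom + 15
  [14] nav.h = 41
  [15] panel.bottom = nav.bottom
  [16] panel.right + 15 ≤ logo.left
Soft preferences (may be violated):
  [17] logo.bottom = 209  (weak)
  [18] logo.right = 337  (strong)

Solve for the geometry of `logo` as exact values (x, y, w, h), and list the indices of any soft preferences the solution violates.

logo = (x=85, y=52, w=217, h=157)
violated soft preferences: 18

1. logo.x = 85  [sidebar.left = logo.left]
2. logo.w = 217  [sidebar.w = logo.w]
3. logo.y = 52  [logo.top = sidebar.bottom + 15]
4. logo.h = 157  [nav.top = logo.bottom + 15]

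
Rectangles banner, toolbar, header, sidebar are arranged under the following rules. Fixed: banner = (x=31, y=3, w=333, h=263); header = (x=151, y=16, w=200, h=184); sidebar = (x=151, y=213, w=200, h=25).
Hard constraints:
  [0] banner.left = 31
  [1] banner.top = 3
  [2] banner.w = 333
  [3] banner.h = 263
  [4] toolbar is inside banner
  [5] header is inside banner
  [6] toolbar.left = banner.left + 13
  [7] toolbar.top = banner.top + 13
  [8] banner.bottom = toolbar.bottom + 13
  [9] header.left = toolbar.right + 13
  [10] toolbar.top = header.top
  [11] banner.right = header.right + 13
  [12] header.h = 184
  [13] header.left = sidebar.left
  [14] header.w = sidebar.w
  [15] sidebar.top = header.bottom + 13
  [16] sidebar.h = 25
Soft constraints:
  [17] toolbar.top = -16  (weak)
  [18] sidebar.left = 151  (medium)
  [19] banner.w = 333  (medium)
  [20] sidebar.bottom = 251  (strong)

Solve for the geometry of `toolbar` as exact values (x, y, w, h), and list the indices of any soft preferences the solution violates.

1. toolbar.x = 44  [toolbar.left = banner.left + 13]
2. toolbar.y = 16  [toolbar.top = banner.top + 13]
3. toolbar.h = 237  [banner.bottom = toolbar.bottom + 13]
4. toolbar.w = 94  [header.left = toolbar.right + 13]

toolbar = (x=44, y=16, w=94, h=237)
violated soft preferences: 17, 20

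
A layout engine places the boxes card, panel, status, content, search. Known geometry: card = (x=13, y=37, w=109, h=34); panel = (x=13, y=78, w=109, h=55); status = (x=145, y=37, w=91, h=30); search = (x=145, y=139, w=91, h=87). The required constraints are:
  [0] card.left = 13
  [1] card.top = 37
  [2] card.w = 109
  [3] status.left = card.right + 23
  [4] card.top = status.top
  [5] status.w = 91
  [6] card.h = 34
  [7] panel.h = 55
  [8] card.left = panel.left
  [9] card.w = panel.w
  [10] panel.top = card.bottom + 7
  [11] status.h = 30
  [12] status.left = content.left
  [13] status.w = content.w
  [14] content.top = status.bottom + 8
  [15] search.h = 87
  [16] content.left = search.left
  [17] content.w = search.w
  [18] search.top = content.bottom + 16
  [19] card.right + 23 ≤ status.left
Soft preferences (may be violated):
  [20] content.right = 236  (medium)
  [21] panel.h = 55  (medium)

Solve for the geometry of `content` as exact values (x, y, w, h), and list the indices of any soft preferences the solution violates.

1. content.x = 145  [status.left = content.left]
2. content.w = 91  [status.w = content.w]
3. content.y = 75  [content.top = status.bottom + 8]
4. content.h = 48  [search.top = content.bottom + 16]

content = (x=145, y=75, w=91, h=48)
violated soft preferences: none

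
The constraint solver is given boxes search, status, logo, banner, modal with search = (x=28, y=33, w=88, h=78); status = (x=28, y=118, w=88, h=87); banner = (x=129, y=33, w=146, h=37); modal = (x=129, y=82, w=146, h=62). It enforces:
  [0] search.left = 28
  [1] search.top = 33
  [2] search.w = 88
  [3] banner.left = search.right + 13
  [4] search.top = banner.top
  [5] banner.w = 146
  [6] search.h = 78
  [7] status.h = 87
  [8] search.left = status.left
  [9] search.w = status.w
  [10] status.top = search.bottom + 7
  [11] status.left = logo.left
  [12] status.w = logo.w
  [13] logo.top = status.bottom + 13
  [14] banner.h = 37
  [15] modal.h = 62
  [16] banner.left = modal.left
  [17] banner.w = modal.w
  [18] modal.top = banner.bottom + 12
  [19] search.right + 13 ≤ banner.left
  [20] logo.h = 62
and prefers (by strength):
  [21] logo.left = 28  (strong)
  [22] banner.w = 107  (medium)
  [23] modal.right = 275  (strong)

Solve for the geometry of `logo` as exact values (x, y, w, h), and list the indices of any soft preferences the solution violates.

logo = (x=28, y=218, w=88, h=62)
violated soft preferences: 22

1. logo.x = 28  [status.left = logo.left]
2. logo.w = 88  [status.w = logo.w]
3. logo.y = 218  [logo.top = status.bottom + 13]
4. logo.h = 62  [logo.h = 62]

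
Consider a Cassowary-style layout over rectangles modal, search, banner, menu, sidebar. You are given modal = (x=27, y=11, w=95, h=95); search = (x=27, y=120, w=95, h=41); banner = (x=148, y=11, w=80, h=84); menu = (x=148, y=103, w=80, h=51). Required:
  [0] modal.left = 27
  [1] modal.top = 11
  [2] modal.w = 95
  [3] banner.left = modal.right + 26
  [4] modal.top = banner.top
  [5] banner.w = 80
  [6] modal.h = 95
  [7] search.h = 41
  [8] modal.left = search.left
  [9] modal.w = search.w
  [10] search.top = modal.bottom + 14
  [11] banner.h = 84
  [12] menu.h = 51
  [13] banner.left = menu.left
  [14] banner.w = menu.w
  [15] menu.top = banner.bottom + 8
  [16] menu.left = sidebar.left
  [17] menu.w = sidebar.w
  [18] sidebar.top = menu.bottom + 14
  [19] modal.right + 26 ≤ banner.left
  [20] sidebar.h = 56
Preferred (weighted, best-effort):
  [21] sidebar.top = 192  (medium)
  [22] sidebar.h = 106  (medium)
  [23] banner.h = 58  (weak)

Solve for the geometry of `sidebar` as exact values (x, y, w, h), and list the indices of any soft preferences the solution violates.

sidebar = (x=148, y=168, w=80, h=56)
violated soft preferences: 21, 22, 23

1. sidebar.x = 148  [menu.left = sidebar.left]
2. sidebar.w = 80  [menu.w = sidebar.w]
3. sidebar.y = 168  [sidebar.top = menu.bottom + 14]
4. sidebar.h = 56  [sidebar.h = 56]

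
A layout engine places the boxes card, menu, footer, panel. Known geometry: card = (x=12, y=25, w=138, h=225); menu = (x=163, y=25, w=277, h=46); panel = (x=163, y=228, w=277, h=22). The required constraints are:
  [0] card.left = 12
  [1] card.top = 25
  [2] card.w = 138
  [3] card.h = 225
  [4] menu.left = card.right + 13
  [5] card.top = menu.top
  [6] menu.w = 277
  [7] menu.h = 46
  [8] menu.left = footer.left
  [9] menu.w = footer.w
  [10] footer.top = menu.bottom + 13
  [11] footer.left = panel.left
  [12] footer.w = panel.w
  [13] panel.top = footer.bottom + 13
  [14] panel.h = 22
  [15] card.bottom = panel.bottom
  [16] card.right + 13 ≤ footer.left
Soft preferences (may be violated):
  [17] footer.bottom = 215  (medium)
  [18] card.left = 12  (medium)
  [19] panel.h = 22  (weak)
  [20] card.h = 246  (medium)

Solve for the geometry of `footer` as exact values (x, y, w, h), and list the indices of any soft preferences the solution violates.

footer = (x=163, y=84, w=277, h=131)
violated soft preferences: 20

1. footer.x = 163  [menu.left = footer.left]
2. footer.w = 277  [menu.w = footer.w]
3. footer.y = 84  [footer.top = menu.bottom + 13]
4. footer.h = 131  [panel.top = footer.bottom + 13]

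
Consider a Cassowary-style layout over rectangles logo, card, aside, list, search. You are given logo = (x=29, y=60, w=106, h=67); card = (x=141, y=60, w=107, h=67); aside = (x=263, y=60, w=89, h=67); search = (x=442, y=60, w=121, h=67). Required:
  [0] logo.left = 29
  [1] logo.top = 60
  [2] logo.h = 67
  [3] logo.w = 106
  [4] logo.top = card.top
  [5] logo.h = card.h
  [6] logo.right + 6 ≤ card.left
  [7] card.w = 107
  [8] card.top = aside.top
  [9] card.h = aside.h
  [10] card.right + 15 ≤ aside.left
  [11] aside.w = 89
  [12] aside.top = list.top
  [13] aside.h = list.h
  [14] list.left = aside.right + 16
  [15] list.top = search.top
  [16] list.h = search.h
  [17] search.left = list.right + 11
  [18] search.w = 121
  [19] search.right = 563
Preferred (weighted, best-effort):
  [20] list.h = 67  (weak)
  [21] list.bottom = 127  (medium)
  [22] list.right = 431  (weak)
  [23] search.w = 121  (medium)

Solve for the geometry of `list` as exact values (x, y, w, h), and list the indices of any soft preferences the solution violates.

1. list.y = 60  [aside.top = list.top]
2. list.h = 67  [aside.h = list.h]
3. list.x = 368  [list.left = aside.right + 16]
4. list.w = 63  [search.left = list.right + 11]

list = (x=368, y=60, w=63, h=67)
violated soft preferences: none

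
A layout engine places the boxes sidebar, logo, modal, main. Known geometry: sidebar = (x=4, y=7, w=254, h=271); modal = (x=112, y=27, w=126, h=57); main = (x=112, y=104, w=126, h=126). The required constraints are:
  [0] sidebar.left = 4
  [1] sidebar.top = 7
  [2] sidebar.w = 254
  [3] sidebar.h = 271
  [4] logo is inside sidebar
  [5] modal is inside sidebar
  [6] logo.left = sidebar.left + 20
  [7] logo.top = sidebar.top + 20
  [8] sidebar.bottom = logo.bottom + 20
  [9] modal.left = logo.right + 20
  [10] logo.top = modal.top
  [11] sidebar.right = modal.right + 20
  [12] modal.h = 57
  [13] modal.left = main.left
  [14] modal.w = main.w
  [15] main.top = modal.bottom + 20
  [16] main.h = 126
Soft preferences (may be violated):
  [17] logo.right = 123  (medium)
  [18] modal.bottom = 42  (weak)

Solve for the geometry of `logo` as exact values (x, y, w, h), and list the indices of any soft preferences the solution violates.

1. logo.x = 24  [logo.left = sidebar.left + 20]
2. logo.y = 27  [logo.top = sidebar.top + 20]
3. logo.h = 231  [sidebar.bottom = logo.bottom + 20]
4. logo.w = 68  [modal.left = logo.right + 20]

logo = (x=24, y=27, w=68, h=231)
violated soft preferences: 17, 18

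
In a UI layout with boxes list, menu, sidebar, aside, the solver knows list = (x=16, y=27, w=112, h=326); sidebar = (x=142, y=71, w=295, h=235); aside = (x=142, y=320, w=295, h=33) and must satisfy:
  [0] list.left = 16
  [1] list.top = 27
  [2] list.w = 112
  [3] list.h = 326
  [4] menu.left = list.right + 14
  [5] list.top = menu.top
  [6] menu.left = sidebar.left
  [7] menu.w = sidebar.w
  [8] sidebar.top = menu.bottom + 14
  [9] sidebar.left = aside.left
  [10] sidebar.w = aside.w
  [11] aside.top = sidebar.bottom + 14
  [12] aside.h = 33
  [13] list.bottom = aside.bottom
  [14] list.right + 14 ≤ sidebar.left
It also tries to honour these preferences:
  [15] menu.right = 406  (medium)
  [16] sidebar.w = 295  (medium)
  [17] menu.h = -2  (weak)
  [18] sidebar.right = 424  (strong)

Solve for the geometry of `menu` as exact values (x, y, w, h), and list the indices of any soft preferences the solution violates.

menu = (x=142, y=27, w=295, h=30)
violated soft preferences: 15, 17, 18

1. menu.x = 142  [menu.left = list.right + 14]
2. menu.y = 27  [list.top = menu.top]
3. menu.w = 295  [menu.w = sidebar.w]
4. menu.h = 30  [sidebar.top = menu.bottom + 14]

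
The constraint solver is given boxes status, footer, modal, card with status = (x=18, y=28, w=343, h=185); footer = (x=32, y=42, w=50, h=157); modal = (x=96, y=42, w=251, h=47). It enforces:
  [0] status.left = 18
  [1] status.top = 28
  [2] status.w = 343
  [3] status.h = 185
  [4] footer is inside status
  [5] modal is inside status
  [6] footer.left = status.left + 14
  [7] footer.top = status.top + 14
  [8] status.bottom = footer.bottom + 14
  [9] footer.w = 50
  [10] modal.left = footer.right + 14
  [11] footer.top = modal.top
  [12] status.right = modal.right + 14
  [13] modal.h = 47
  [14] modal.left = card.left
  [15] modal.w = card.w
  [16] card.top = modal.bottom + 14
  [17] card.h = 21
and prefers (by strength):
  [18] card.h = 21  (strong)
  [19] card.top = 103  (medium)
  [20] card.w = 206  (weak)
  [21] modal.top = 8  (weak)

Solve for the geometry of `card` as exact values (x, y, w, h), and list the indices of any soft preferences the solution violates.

1. card.x = 96  [modal.left = card.left]
2. card.w = 251  [modal.w = card.w]
3. card.y = 103  [card.top = modal.bottom + 14]
4. card.h = 21  [card.h = 21]

card = (x=96, y=103, w=251, h=21)
violated soft preferences: 20, 21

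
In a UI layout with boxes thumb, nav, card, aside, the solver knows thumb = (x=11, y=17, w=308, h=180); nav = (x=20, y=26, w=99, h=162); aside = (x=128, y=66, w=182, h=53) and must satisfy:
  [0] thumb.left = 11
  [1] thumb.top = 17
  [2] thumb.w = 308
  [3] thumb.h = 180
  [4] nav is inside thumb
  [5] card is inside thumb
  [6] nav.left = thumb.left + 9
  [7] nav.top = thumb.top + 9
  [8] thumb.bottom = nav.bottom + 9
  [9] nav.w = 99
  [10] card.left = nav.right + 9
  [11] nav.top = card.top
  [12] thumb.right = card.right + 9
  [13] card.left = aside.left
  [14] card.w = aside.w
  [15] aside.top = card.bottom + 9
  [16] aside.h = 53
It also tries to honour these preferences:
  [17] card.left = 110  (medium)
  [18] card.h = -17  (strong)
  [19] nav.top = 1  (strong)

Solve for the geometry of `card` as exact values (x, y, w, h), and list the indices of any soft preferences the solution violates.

1. card.x = 128  [card.left = nav.right + 9]
2. card.y = 26  [nav.top = card.top]
3. card.w = 182  [thumb.right = card.right + 9]
4. card.h = 31  [aside.top = card.bottom + 9]

card = (x=128, y=26, w=182, h=31)
violated soft preferences: 17, 18, 19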